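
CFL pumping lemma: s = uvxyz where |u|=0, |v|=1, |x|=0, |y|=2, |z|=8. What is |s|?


|s| = |u| + |v| + |x| + |y| + |z|
= 0 + 1 + 0 + 2 + 8
= 1 + 0 + 10
= 1 + 10
= 11

11


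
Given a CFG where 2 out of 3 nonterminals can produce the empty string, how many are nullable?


Nonterminals: {S, A, B}
A nonterminal is nullable if it can derive epsilon
Counting nullable nonterminals: 2
Total nullable = 2

2


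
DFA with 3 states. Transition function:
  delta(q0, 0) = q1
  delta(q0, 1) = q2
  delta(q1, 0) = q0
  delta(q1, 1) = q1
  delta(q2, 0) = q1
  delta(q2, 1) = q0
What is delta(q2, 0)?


Looking up transition function:
delta(q2, 0) in the table
Row: q2, Column: 0
Result: q1

q1


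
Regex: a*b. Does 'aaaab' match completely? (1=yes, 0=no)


Pattern: a*b
String: 'aaaab'
Pattern requires: zero or more 'a's followed by exactly one 'b'
Found 4 leading 'a's
Remaining: 'b'
Remaining is exactly 'b' -> match
Result: 1

1


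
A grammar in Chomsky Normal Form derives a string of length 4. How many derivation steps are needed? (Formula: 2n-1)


Chomsky Normal Form derivation:
String length n = 4
Each step either:
  - Splits a nonterminal into two (n-1 such steps)
  - Converts a nonterminal to terminal (n such steps)
Total = (n-1) + n = 2n - 1
= 2(4) - 1
= 8 - 1
= 7

7


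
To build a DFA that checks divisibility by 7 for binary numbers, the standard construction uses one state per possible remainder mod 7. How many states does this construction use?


Divisibility by 7 is tracked via the remainder mod 7: 0, 1, ..., 6
The construction assigns one state to each remainder
Number of remainders = 7

7


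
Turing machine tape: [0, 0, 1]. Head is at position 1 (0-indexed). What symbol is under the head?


Tape: [0, 0, 1]
Positions: 0 1 2
Values:    0 0 1
Head at position 1
tape[1] = 0

0


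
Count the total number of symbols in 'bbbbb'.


String: 'bbbbb'
Counting characters:
  'b' appears 5 time(s)
Total length = 0 + 5 = 5

5


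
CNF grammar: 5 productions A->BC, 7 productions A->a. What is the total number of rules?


CNF allows two rule forms:
  A -> BC (binary): 5 rules
  A -> a (terminal): 7 rules
Total = 5 + 7 = 12

12


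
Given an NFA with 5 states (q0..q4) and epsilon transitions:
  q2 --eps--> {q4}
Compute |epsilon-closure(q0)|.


Starting from q0
Initialize closure = {q0}
q0 has no outgoing epsilon transitions -> nothing to add
Final closure: {q0}
Size = 1

1


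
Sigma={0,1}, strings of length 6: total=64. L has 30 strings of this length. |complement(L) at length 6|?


Alphabet: {0,1}
String length: 6
Total strings of length 6 = 2^6 = 64
Strings in L = 30
Complement = total - |L|
= 64 - 30
= 34

34


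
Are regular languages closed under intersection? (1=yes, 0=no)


Regular languages are closed under all standard operations:
- Union: Yes (product construction)
- Intersection: Yes (product construction)
- Complement: Yes (swap accept/reject)
- Concatenation: Yes (NFA construction)
Operation: intersection -> Closed

1


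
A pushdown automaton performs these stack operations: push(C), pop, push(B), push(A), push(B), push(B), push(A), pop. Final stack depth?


Tracing stack operations:
  push(C) -> stack = [C], depth=1
  pop -> removed C, stack = [], depth=0
  push(B) -> stack = [B], depth=1
  push(A) -> stack = [B,A], depth=2
  push(B) -> stack = [B,A,B], depth=3
  push(B) -> stack = [B,A,B,B], depth=4
  push(A) -> stack = [B,A,B,B,A], depth=5
  pop -> removed A, stack = [B,A,B,B], depth=4
Final depth = 4

4


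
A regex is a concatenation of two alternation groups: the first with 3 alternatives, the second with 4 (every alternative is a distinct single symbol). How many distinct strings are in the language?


First group: 3 alternatives
Second group: 4 alternatives
Concatenation: each choice from group 1 pairs with each from group 2
Total = 3 x 4 = 12

12


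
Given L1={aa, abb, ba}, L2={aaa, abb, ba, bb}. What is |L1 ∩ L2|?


L1 = {aa, abb, ba}
L2 = {aaa, abb, ba, bb}
Checking each string in L1 against L2:
  'aa': in L2? No
  'abb': in L2? Yes
  'ba': in L2? Yes
Intersection = {abb, ba}
|L1 ∩ L2| = 2

2


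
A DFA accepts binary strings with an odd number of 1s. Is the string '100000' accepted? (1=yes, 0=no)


DFA has 2 states: q_even (start, accept=no) and q_odd
Processing string '100000' character by character:
  Position 0: read '1', 1-count=1 -> q_odd
  Position 1: read '0', 1-count=1 -> q_odd (no change)
  Position 2: read '0', 1-count=1 -> q_odd (no change)
  Position 3: read '0', 1-count=1 -> q_odd (no change)
  Position 4: read '0', 1-count=1 -> q_odd (no change)
  Position 5: read '0', 1-count=1 -> q_odd (no change)
Final state: q_odd, total 1s = 1 (odd); the DFA requires an odd count -> accept

1


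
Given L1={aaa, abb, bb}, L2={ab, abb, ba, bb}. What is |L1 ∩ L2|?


L1 = {aaa, abb, bb}
L2 = {ab, abb, ba, bb}
Checking each string in L1 against L2:
  'aaa': in L2? No
  'abb': in L2? Yes
  'bb': in L2? Yes
Intersection = {abb, bb}
|L1 ∩ L2| = 2

2


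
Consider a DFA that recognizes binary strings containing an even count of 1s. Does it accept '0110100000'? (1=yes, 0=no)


DFA has 2 states: q_even (start, accept=yes) and q_odd
Processing string '0110100000' character by character:
  Position 0: read '0', 1-count=0 -> q_even (no change)
  Position 1: read '1', 1-count=1 -> q_odd
  Position 2: read '1', 1-count=2 -> q_even
  Position 3: read '0', 1-count=2 -> q_even (no change)
  Position 4: read '1', 1-count=3 -> q_odd
  Position 5: read '0', 1-count=3 -> q_odd (no change)
  Position 6: read '0', 1-count=3 -> q_odd (no change)
  Position 7: read '0', 1-count=3 -> q_odd (no change)
  Position 8: read '0', 1-count=3 -> q_odd (no change)
  Position 9: read '0', 1-count=3 -> q_odd (no change)
Final state: q_odd, total 1s = 3 (odd); the DFA requires an even count -> reject

0


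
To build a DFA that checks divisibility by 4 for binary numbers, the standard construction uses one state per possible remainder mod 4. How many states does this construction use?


Divisibility by 4 is tracked via the remainder mod 4: 0, 1, ..., 3
The construction assigns one state to each remainder
Number of remainders = 4

4


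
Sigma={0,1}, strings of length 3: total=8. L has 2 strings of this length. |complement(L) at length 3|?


Alphabet: {0,1}
String length: 3
Total strings of length 3 = 2^3 = 8
Strings in L = 2
Complement = total - |L|
= 8 - 2
= 6

6


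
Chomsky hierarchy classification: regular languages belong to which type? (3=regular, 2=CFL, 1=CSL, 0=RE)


Chomsky hierarchy levels:
  Type 3: Regular (DFA/NFA/regex)
  Type 2: Context-free (PDA)
  Type 1: Context-sensitive
  Type 0: Recursively enumerable (TM)
'regular' corresponds to Type 3

3


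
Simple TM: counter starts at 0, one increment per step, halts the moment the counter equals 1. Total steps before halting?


Counter starts at 0. Counting sequence:
  Step 1: counter = 1
Counter reached 1 -> halt
Total steps = 1

1


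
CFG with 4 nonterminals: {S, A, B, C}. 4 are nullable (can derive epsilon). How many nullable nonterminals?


Nonterminals: {S, A, B, C}
A nonterminal is nullable if it can derive epsilon
Counting nullable nonterminals: 4
Total nullable = 4

4


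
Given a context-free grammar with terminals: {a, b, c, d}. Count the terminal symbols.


Terminal symbols: a, b, c, d
Counting each: a (#1), b (#2), c (#3), d (#4)
Total = 4

4


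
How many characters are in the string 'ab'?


String: 'ab'
Counting characters:
  'a' appears 1 time(s)
  'b' appears 1 time(s)
Total length = 1 + 1 = 2

2


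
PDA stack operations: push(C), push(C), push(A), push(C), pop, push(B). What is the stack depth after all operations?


Tracing stack operations:
  push(C) -> stack = [C], depth=1
  push(C) -> stack = [C,C], depth=2
  push(A) -> stack = [C,C,A], depth=3
  push(C) -> stack = [C,C,A,C], depth=4
  pop -> removed C, stack = [C,C,A], depth=3
  push(B) -> stack = [C,C,A,B], depth=4
Final depth = 4

4


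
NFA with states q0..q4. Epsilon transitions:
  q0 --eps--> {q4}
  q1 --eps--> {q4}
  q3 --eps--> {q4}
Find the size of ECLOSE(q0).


Starting from q0
Initialize closure = {q0}
Follow epsilon from q0 -> add q4
Final closure: {q0, q4}
Size = 2

2


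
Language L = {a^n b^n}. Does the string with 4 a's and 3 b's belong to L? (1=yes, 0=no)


Language requires equal numbers of a's and b's
PDA pushes for each 'a', pops for each 'b'
Number of a's = 4
Number of b's = 3
4 != 3 -> Reject

0


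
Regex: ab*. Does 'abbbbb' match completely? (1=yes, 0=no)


Pattern: ab*
String: 'abbbbb'
Pattern requires: exactly one 'a' followed by zero or more 'b's
First char is 'a' -> OK
Rest 'bbbbb': all b's? Yes
Result: 1

1


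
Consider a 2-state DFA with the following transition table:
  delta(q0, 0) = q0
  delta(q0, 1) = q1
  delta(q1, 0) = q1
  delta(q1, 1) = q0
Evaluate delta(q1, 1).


Looking up transition function:
delta(q1, 1) in the table
Row: q1, Column: 1
Result: q0

q0


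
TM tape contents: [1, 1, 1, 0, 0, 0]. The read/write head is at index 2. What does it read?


Tape: [1, 1, 1, 0, 0, 0]
Positions: 0 1 2 3 4 5
Values:    1 1 1 0 0 0
Head at position 2
tape[2] = 1

1


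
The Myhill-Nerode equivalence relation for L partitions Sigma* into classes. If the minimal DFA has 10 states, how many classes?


Myhill-Nerode theorem:
Number of equivalence classes = number of states in minimal DFA
Minimal DFA states = 10
Therefore equivalence classes = 10

10


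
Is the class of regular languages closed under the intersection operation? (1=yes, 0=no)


Regular languages are closed under:
- Union (DFA product construction)
- Intersection (DFA product construction)
- Complement (swap accept/reject states)
- Concatenation (NFA construction)
- Kleene star (NFA construction)
intersection is in this list
Therefore: closed

1


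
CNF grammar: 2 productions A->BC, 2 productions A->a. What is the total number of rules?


CNF allows two rule forms:
  A -> BC (binary): 2 rules
  A -> a (terminal): 2 rules
Total = 2 + 2 = 4

4


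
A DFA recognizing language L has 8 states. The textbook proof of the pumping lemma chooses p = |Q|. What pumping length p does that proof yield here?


Pumping lemma for regular languages (standard proof):
Take p = |Q|, the number of DFA states.
Any string of length >= |Q| passes through |Q|+1 states while reading its first |Q| symbols,
so by pigeonhole some state repeats, giving the loop that can be pumped.
Here |Q| = 8
Therefore the proof uses p = 8

8


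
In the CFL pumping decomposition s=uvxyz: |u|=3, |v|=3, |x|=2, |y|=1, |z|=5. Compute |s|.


|s| = |u| + |v| + |x| + |y| + |z|
= 3 + 3 + 2 + 1 + 5
= 6 + 2 + 6
= 8 + 6
= 14

14


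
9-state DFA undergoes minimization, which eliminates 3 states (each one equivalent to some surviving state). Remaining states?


Original DFA: 9 states
Redundant states removed: 3
Minimized states = original - removed
= 9 - 3
= 6

6


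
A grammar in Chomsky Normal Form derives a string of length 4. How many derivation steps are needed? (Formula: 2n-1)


Chomsky Normal Form derivation:
String length n = 4
Each step either:
  - Splits a nonterminal into two (n-1 such steps)
  - Converts a nonterminal to terminal (n such steps)
Total = (n-1) + n = 2n - 1
= 2(4) - 1
= 8 - 1
= 7

7


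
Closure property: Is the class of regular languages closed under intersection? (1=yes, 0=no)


Regular languages are closed under all standard operations:
- Union: Yes (product construction)
- Intersection: Yes (product construction)
- Complement: Yes (swap accept/reject)
- Concatenation: Yes (NFA construction)
Operation: intersection -> Closed

1


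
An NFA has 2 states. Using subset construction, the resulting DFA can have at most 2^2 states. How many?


NFA has 2 states
Subset construction: each DFA state = subset of NFA states
Maximum subsets = 2^2
2^2 = 4

4


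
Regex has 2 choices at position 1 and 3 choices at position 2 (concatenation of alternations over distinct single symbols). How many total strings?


First group: 2 alternatives
Second group: 3 alternatives
Concatenation: each choice from group 1 pairs with each from group 2
Total = 2 x 3 = 6

6


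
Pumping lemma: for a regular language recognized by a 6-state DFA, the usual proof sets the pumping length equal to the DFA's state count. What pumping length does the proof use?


Pumping lemma for regular languages (standard proof):
Take p = |Q|, the number of DFA states.
Any string of length >= |Q| passes through |Q|+1 states while reading its first |Q| symbols,
so by pigeonhole some state repeats, giving the loop that can be pumped.
Here |Q| = 6
Therefore the proof uses p = 6

6


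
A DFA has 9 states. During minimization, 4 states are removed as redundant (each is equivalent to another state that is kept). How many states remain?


Original DFA: 9 states
Redundant states removed: 4
Minimized states = original - removed
= 9 - 4
= 5

5


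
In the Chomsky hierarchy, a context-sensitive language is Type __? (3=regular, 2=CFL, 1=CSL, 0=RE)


Chomsky hierarchy levels:
  Type 3: Regular (DFA/NFA/regex)
  Type 2: Context-free (PDA)
  Type 1: Context-sensitive
  Type 0: Recursively enumerable (TM)
'context-sensitive' corresponds to Type 1

1


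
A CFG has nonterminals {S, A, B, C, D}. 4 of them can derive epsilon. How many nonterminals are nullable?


Nonterminals: {S, A, B, C, D}
A nonterminal is nullable if it can derive epsilon
Counting nullable nonterminals: 4
Total nullable = 4

4


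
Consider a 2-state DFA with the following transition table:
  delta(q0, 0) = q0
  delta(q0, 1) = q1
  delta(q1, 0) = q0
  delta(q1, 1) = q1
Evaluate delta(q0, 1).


Looking up transition function:
delta(q0, 1) in the table
Row: q0, Column: 1
Result: q1

q1


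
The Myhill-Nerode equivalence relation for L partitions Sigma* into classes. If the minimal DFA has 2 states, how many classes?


Myhill-Nerode theorem:
Number of equivalence classes = number of states in minimal DFA
Minimal DFA states = 2
Therefore equivalence classes = 2

2


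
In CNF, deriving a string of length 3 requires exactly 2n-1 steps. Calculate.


Chomsky Normal Form derivation:
String length n = 3
Each step either:
  - Splits a nonterminal into two (n-1 such steps)
  - Converts a nonterminal to terminal (n such steps)
Total = (n-1) + n = 2n - 1
= 2(3) - 1
= 6 - 1
= 5

5


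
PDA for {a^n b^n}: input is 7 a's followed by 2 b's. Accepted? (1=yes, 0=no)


Language requires equal numbers of a's and b's
PDA pushes for each 'a', pops for each 'b'
Number of a's = 7
Number of b's = 2
7 != 2 -> Reject

0


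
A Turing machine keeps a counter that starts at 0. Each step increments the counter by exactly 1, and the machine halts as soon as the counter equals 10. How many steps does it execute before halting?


Counter starts at 0. Counting sequence:
  Step 1: counter = 1
  Step 2: counter = 2
  Step 3: counter = 3
  Step 4: counter = 4
  Step 5: counter = 5
  Step 6: counter = 6
  ...
  Step 10: counter = 10
Counter reached 10 -> halt
Total steps = 10

10


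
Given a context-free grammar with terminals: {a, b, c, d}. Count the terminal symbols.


Terminal symbols: a, b, c, d
Counting each: a (#1), b (#2), c (#3), d (#4)
Total = 4

4


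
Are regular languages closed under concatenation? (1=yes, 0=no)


Regular languages are closed under all standard operations:
- Union: Yes (product construction)
- Intersection: Yes (product construction)
- Complement: Yes (swap accept/reject)
- Concatenation: Yes (NFA construction)
Operation: concatenation -> Closed

1


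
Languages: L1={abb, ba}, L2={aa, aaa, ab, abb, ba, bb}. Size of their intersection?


L1 = {abb, ba}
L2 = {aa, aaa, ab, abb, ba, bb}
Checking each string in L1 against L2:
  'abb': in L2? Yes
  'ba': in L2? Yes
Intersection = {abb, ba}
|L1 ∩ L2| = 2

2


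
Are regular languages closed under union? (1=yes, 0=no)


Regular languages are closed under:
- Union (DFA product construction)
- Intersection (DFA product construction)
- Complement (swap accept/reject states)
- Concatenation (NFA construction)
- Kleene star (NFA construction)
union is in this list
Therefore: closed

1


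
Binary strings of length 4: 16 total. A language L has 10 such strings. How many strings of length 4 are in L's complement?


Alphabet: {0,1}
String length: 4
Total strings of length 4 = 2^4 = 16
Strings in L = 10
Complement = total - |L|
= 16 - 10
= 6

6


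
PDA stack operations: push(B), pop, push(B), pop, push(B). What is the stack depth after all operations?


Tracing stack operations:
  push(B) -> stack = [B], depth=1
  pop -> removed B, stack = [], depth=0
  push(B) -> stack = [B], depth=1
  pop -> removed B, stack = [], depth=0
  push(B) -> stack = [B], depth=1
Final depth = 1

1


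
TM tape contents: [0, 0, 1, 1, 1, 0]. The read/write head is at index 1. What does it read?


Tape: [0, 0, 1, 1, 1, 0]
Positions: 0 1 2 3 4 5
Values:    0 0 1 1 1 0
Head at position 1
tape[1] = 0

0


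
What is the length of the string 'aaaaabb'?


String: 'aaaaabb'
Counting characters:
  'a' appears 5 time(s)
  'b' appears 2 time(s)
Total length = 5 + 2 = 7

7


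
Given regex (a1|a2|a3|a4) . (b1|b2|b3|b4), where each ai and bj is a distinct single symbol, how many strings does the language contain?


First group: 4 alternatives
Second group: 4 alternatives
Concatenation: each choice from group 1 pairs with each from group 2
Total = 4 x 4 = 16

16


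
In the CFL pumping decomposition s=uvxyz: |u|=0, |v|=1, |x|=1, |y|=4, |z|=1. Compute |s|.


|s| = |u| + |v| + |x| + |y| + |z|
= 0 + 1 + 1 + 4 + 1
= 1 + 1 + 5
= 2 + 5
= 7

7


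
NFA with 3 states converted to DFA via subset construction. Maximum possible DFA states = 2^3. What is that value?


NFA has 3 states
Subset construction: each DFA state = subset of NFA states
Maximum subsets = 2^3
2^3 = 8

8


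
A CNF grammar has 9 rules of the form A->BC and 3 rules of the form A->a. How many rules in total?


CNF allows two rule forms:
  A -> BC (binary): 9 rules
  A -> a (terminal): 3 rules
Total = 9 + 3 = 12

12


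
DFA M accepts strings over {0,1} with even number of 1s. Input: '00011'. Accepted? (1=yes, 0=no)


DFA has 2 states: q_even (start, accept=yes) and q_odd
Processing string '00011' character by character:
  Position 0: read '0', 1-count=0 -> q_even (no change)
  Position 1: read '0', 1-count=0 -> q_even (no change)
  Position 2: read '0', 1-count=0 -> q_even (no change)
  Position 3: read '1', 1-count=1 -> q_odd
  Position 4: read '1', 1-count=2 -> q_even
Final state: q_even, total 1s = 2 (even); the DFA requires an even count -> accept

1


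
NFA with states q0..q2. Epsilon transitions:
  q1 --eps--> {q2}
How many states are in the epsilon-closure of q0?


Starting from q0
Initialize closure = {q0}
q0 has no outgoing epsilon transitions -> nothing to add
Final closure: {q0}
Size = 1

1


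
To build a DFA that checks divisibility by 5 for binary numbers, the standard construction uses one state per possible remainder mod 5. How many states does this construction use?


Divisibility by 5 is tracked via the remainder mod 5: 0, 1, ..., 4
The construction assigns one state to each remainder
Number of remainders = 5

5


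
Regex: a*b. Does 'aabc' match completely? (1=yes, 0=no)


Pattern: a*b
String: 'aabc'
Pattern requires: zero or more 'a's followed by exactly one 'b'
Found 2 leading 'a's
Remaining: 'bc'
Remaining is not 'b' -> no match
Result: 0

0


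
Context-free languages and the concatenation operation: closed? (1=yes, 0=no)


CFL closure properties:
  Closed under: union, concatenation, Kleene star
  NOT closed under: intersection, complement
Operation 'concatenation' is in closed list -> Yes (closed)

1


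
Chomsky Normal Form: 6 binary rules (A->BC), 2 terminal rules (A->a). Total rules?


CNF allows two rule forms:
  A -> BC (binary): 6 rules
  A -> a (terminal): 2 rules
Total = 6 + 2 = 8

8


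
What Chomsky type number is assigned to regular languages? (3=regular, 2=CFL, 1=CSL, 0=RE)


Chomsky hierarchy levels:
  Type 3: Regular (DFA/NFA/regex)
  Type 2: Context-free (PDA)
  Type 1: Context-sensitive
  Type 0: Recursively enumerable (TM)
'regular' corresponds to Type 3

3


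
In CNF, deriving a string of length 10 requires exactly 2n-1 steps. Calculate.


Chomsky Normal Form derivation:
String length n = 10
Each step either:
  - Splits a nonterminal into two (n-1 such steps)
  - Converts a nonterminal to terminal (n such steps)
Total = (n-1) + n = 2n - 1
= 2(10) - 1
= 20 - 1
= 19

19


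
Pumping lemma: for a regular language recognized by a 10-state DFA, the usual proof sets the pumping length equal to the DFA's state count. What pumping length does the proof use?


Pumping lemma for regular languages (standard proof):
Take p = |Q|, the number of DFA states.
Any string of length >= |Q| passes through |Q|+1 states while reading its first |Q| symbols,
so by pigeonhole some state repeats, giving the loop that can be pumped.
Here |Q| = 10
Therefore the proof uses p = 10

10


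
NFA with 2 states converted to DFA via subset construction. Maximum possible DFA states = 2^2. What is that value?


NFA has 2 states
Subset construction: each DFA state = subset of NFA states
Maximum subsets = 2^2
2^2 = 4

4


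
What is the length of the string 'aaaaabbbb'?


String: 'aaaaabbbb'
Counting characters:
  'a' appears 5 time(s)
  'b' appears 4 time(s)
Total length = 5 + 4 = 9

9


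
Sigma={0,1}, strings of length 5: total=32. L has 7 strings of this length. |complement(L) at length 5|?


Alphabet: {0,1}
String length: 5
Total strings of length 5 = 2^5 = 32
Strings in L = 7
Complement = total - |L|
= 32 - 7
= 25

25


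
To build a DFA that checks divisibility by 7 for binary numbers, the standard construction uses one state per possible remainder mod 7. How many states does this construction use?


Divisibility by 7 is tracked via the remainder mod 7: 0, 1, ..., 6
The construction assigns one state to each remainder
Number of remainders = 7

7


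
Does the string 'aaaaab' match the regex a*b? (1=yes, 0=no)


Pattern: a*b
String: 'aaaaab'
Pattern requires: zero or more 'a's followed by exactly one 'b'
Found 5 leading 'a's
Remaining: 'b'
Remaining is exactly 'b' -> match
Result: 1

1


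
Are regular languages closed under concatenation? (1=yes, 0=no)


Regular languages are closed under:
- Union (DFA product construction)
- Intersection (DFA product construction)
- Complement (swap accept/reject states)
- Concatenation (NFA construction)
- Kleene star (NFA construction)
concatenation is in this list
Therefore: closed

1


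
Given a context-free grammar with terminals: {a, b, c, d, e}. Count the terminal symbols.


Terminal symbols: a, b, c, d, e
Counting each: a (#1), b (#2), c (#3), d (#4), e (#5)
Total = 5

5


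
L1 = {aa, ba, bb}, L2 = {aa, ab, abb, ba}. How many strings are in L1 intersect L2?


L1 = {aa, ba, bb}
L2 = {aa, ab, abb, ba}
Checking each string in L1 against L2:
  'aa': in L2? Yes
  'ba': in L2? Yes
  'bb': in L2? No
Intersection = {aa, ba}
|L1 ∩ L2| = 2

2


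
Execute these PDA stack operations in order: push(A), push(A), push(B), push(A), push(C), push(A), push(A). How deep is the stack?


Tracing stack operations:
  push(A) -> stack = [A], depth=1
  push(A) -> stack = [A,A], depth=2
  push(B) -> stack = [A,A,B], depth=3
  push(A) -> stack = [A,A,B,A], depth=4
  push(C) -> stack = [A,A,B,A,C], depth=5
  push(A) -> stack = [A,A,B,A,C,A], depth=6
  push(A) -> stack = [A,A,B,A,C,A,A], depth=7
Final depth = 7

7


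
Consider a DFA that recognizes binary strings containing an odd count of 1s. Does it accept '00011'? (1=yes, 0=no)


DFA has 2 states: q_even (start, accept=no) and q_odd
Processing string '00011' character by character:
  Position 0: read '0', 1-count=0 -> q_even (no change)
  Position 1: read '0', 1-count=0 -> q_even (no change)
  Position 2: read '0', 1-count=0 -> q_even (no change)
  Position 3: read '1', 1-count=1 -> q_odd
  Position 4: read '1', 1-count=2 -> q_even
Final state: q_even, total 1s = 2 (even); the DFA requires an odd count -> reject

0


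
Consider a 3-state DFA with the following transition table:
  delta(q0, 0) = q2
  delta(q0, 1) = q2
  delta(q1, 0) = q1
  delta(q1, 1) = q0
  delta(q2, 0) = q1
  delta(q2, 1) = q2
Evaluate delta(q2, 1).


Looking up transition function:
delta(q2, 1) in the table
Row: q2, Column: 1
Result: q2

q2


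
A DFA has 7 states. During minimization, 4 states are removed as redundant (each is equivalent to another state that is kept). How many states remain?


Original DFA: 7 states
Redundant states removed: 4
Minimized states = original - removed
= 7 - 4
= 3

3


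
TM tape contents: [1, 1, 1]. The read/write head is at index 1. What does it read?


Tape: [1, 1, 1]
Positions: 0 1 2
Values:    1 1 1
Head at position 1
tape[1] = 1

1


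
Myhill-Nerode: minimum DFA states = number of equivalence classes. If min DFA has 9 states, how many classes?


Myhill-Nerode theorem:
Number of equivalence classes = number of states in minimal DFA
Minimal DFA states = 9
Therefore equivalence classes = 9

9


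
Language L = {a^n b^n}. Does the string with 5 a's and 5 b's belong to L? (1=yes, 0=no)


Language requires equal numbers of a's and b's
PDA pushes for each 'a', pops for each 'b'
Number of a's = 5
Number of b's = 5
5 == 5 -> Accept

1


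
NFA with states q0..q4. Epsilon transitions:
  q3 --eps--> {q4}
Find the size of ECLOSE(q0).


Starting from q0
Initialize closure = {q0}
q0 has no outgoing epsilon transitions -> nothing to add
Final closure: {q0}
Size = 1

1


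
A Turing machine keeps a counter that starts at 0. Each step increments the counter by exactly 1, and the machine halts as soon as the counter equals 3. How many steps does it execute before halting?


Counter starts at 0. Counting sequence:
  Step 1: counter = 1
  Step 2: counter = 2
  Step 3: counter = 3
Counter reached 3 -> halt
Total steps = 3

3


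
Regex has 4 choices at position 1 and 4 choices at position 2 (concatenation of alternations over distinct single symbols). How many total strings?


First group: 4 alternatives
Second group: 4 alternatives
Concatenation: each choice from group 1 pairs with each from group 2
Total = 4 x 4 = 16

16


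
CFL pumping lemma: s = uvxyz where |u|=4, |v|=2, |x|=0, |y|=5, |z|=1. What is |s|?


|s| = |u| + |v| + |x| + |y| + |z|
= 4 + 2 + 0 + 5 + 1
= 6 + 0 + 6
= 6 + 6
= 12

12


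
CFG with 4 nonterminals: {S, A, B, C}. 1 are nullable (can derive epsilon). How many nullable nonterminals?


Nonterminals: {S, A, B, C}
A nonterminal is nullable if it can derive epsilon
Counting nullable nonterminals: 1
Total nullable = 1

1


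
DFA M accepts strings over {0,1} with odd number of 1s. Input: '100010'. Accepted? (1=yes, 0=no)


DFA has 2 states: q_even (start, accept=no) and q_odd
Processing string '100010' character by character:
  Position 0: read '1', 1-count=1 -> q_odd
  Position 1: read '0', 1-count=1 -> q_odd (no change)
  Position 2: read '0', 1-count=1 -> q_odd (no change)
  Position 3: read '0', 1-count=1 -> q_odd (no change)
  Position 4: read '1', 1-count=2 -> q_even
  Position 5: read '0', 1-count=2 -> q_even (no change)
Final state: q_even, total 1s = 2 (even); the DFA requires an odd count -> reject

0


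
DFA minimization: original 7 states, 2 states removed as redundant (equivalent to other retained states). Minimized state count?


Original DFA: 7 states
Redundant states removed: 2
Minimized states = original - removed
= 7 - 2
= 5

5


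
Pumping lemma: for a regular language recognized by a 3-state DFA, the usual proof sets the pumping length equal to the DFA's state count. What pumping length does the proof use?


Pumping lemma for regular languages (standard proof):
Take p = |Q|, the number of DFA states.
Any string of length >= |Q| passes through |Q|+1 states while reading its first |Q| symbols,
so by pigeonhole some state repeats, giving the loop that can be pumped.
Here |Q| = 3
Therefore the proof uses p = 3

3


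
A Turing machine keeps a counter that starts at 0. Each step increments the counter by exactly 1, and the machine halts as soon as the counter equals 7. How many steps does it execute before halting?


Counter starts at 0. Counting sequence:
  Step 1: counter = 1
  Step 2: counter = 2
  Step 3: counter = 3
  Step 4: counter = 4
  Step 5: counter = 5
  Step 6: counter = 6
  Step 7: counter = 7
Counter reached 7 -> halt
Total steps = 7

7


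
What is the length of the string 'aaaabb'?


String: 'aaaabb'
Counting characters:
  'a' appears 4 time(s)
  'b' appears 2 time(s)
Total length = 4 + 2 = 6

6


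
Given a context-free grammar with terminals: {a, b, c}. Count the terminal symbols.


Terminal symbols: a, b, c
Counting each: a (#1), b (#2), c (#3)
Total = 3

3


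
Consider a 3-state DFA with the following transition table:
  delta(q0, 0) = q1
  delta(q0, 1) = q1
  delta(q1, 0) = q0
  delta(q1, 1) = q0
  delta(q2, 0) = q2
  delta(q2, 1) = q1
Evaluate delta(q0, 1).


Looking up transition function:
delta(q0, 1) in the table
Row: q0, Column: 1
Result: q1

q1


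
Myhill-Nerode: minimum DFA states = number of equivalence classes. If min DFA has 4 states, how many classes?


Myhill-Nerode theorem:
Number of equivalence classes = number of states in minimal DFA
Minimal DFA states = 4
Therefore equivalence classes = 4

4


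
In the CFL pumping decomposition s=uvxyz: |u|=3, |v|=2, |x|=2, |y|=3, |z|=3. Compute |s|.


|s| = |u| + |v| + |x| + |y| + |z|
= 3 + 2 + 2 + 3 + 3
= 5 + 2 + 6
= 7 + 6
= 13

13


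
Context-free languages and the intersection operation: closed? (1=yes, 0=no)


CFL closure properties:
  Closed under: union, concatenation, Kleene star
  NOT closed under: intersection, complement
Operation 'intersection' is in not-closed list -> No (not closed)

0


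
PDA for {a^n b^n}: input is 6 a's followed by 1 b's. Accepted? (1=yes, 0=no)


Language requires equal numbers of a's and b's
PDA pushes for each 'a', pops for each 'b'
Number of a's = 6
Number of b's = 1
6 != 1 -> Reject

0


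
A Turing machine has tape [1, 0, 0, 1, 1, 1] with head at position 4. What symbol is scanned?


Tape: [1, 0, 0, 1, 1, 1]
Positions: 0 1 2 3 4 5
Values:    1 0 0 1 1 1
Head at position 4
tape[4] = 1

1


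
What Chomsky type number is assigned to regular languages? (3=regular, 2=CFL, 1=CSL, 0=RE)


Chomsky hierarchy levels:
  Type 3: Regular (DFA/NFA/regex)
  Type 2: Context-free (PDA)
  Type 1: Context-sensitive
  Type 0: Recursively enumerable (TM)
'regular' corresponds to Type 3

3


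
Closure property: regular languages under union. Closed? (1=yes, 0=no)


Regular languages are closed under:
- Union (DFA product construction)
- Intersection (DFA product construction)
- Complement (swap accept/reject states)
- Concatenation (NFA construction)
- Kleene star (NFA construction)
union is in this list
Therefore: closed

1


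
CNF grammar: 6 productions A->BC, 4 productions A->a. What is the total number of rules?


CNF allows two rule forms:
  A -> BC (binary): 6 rules
  A -> a (terminal): 4 rules
Total = 6 + 4 = 10

10


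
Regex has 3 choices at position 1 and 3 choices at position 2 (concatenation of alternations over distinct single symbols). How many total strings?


First group: 3 alternatives
Second group: 3 alternatives
Concatenation: each choice from group 1 pairs with each from group 2
Total = 3 x 3 = 9

9


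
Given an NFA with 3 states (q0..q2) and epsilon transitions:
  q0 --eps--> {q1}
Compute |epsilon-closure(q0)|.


Starting from q0
Initialize closure = {q0}
Follow epsilon from q0 -> add q1
Final closure: {q0, q1}
Size = 2

2


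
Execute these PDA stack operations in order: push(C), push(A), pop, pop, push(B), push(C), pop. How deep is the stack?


Tracing stack operations:
  push(C) -> stack = [C], depth=1
  push(A) -> stack = [C,A], depth=2
  pop -> removed A, stack = [C], depth=1
  pop -> removed C, stack = [], depth=0
  push(B) -> stack = [B], depth=1
  push(C) -> stack = [B,C], depth=2
  pop -> removed C, stack = [B], depth=1
Final depth = 1

1


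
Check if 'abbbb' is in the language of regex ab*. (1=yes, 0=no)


Pattern: ab*
String: 'abbbb'
Pattern requires: exactly one 'a' followed by zero or more 'b's
First char is 'a' -> OK
Rest 'bbbb': all b's? Yes
Result: 1

1


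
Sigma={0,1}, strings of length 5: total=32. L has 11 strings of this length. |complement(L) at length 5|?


Alphabet: {0,1}
String length: 5
Total strings of length 5 = 2^5 = 32
Strings in L = 11
Complement = total - |L|
= 32 - 11
= 21

21


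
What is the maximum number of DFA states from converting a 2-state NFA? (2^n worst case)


NFA has 2 states
Subset construction: each DFA state = subset of NFA states
Maximum subsets = 2^2
2^2 = 4

4


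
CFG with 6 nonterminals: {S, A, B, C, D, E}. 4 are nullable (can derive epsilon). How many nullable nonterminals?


Nonterminals: {S, A, B, C, D, E}
A nonterminal is nullable if it can derive epsilon
Counting nullable nonterminals: 4
Total nullable = 4

4


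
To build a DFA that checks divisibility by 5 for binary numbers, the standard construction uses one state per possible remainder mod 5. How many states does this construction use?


Divisibility by 5 is tracked via the remainder mod 5: 0, 1, ..., 4
The construction assigns one state to each remainder
Number of remainders = 5

5


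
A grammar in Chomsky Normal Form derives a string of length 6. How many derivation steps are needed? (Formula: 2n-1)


Chomsky Normal Form derivation:
String length n = 6
Each step either:
  - Splits a nonterminal into two (n-1 such steps)
  - Converts a nonterminal to terminal (n such steps)
Total = (n-1) + n = 2n - 1
= 2(6) - 1
= 12 - 1
= 11

11


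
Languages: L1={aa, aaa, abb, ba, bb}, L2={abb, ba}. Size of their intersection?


L1 = {aa, aaa, abb, ba, bb}
L2 = {abb, ba}
Checking each string in L1 against L2:
  'aa': in L2? No
  'aaa': in L2? No
  'abb': in L2? Yes
  'ba': in L2? Yes
  'bb': in L2? No
Intersection = {abb, ba}
|L1 ∩ L2| = 2

2


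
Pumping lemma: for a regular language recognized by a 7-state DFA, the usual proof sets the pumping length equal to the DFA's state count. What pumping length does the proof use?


Pumping lemma for regular languages (standard proof):
Take p = |Q|, the number of DFA states.
Any string of length >= |Q| passes through |Q|+1 states while reading its first |Q| symbols,
so by pigeonhole some state repeats, giving the loop that can be pumped.
Here |Q| = 7
Therefore the proof uses p = 7

7


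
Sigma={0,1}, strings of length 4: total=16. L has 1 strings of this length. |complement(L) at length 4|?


Alphabet: {0,1}
String length: 4
Total strings of length 4 = 2^4 = 16
Strings in L = 1
Complement = total - |L|
= 16 - 1
= 15

15


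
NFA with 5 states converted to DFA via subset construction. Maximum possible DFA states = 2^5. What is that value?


NFA has 5 states
Subset construction: each DFA state = subset of NFA states
Maximum subsets = 2^5
2^5 = 32

32


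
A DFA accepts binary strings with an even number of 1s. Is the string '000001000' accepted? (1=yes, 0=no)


DFA has 2 states: q_even (start, accept=yes) and q_odd
Processing string '000001000' character by character:
  Position 0: read '0', 1-count=0 -> q_even (no change)
  Position 1: read '0', 1-count=0 -> q_even (no change)
  Position 2: read '0', 1-count=0 -> q_even (no change)
  Position 3: read '0', 1-count=0 -> q_even (no change)
  Position 4: read '0', 1-count=0 -> q_even (no change)
  Position 5: read '1', 1-count=1 -> q_odd
  Position 6: read '0', 1-count=1 -> q_odd (no change)
  Position 7: read '0', 1-count=1 -> q_odd (no change)
  Position 8: read '0', 1-count=1 -> q_odd (no change)
Final state: q_odd, total 1s = 1 (odd); the DFA requires an even count -> reject

0


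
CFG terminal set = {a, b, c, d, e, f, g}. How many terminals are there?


Terminal symbols: a, b, c, d, e, f, g
Counting each: a (#1), b (#2), c (#3), d (#4), e (#5), f (#6), g (#7)
Total = 7

7


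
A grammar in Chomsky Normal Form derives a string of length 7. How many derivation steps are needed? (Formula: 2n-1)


Chomsky Normal Form derivation:
String length n = 7
Each step either:
  - Splits a nonterminal into two (n-1 such steps)
  - Converts a nonterminal to terminal (n such steps)
Total = (n-1) + n = 2n - 1
= 2(7) - 1
= 14 - 1
= 13

13


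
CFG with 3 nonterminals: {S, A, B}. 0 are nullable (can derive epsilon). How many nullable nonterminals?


Nonterminals: {S, A, B}
A nonterminal is nullable if it can derive epsilon
Counting nullable nonterminals: 0
Total nullable = 0

0


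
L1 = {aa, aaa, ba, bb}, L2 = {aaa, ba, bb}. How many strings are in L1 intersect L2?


L1 = {aa, aaa, ba, bb}
L2 = {aaa, ba, bb}
Checking each string in L1 against L2:
  'aa': in L2? No
  'aaa': in L2? Yes
  'ba': in L2? Yes
  'bb': in L2? Yes
Intersection = {aaa, ba, bb}
|L1 ∩ L2| = 3

3


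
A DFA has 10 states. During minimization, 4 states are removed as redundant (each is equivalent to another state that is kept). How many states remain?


Original DFA: 10 states
Redundant states removed: 4
Minimized states = original - removed
= 10 - 4
= 6

6


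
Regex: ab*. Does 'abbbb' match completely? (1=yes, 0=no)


Pattern: ab*
String: 'abbbb'
Pattern requires: exactly one 'a' followed by zero or more 'b's
First char is 'a' -> OK
Rest 'bbbb': all b's? Yes
Result: 1

1


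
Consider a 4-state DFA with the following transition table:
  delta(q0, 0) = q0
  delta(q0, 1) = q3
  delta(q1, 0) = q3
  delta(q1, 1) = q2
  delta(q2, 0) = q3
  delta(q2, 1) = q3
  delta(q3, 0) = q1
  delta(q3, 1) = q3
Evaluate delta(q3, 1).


Looking up transition function:
delta(q3, 1) in the table
Row: q3, Column: 1
Result: q3

q3


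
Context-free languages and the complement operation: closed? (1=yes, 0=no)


CFL closure properties:
  Closed under: union, concatenation, Kleene star
  NOT closed under: intersection, complement
Operation 'complement' is in not-closed list -> No (not closed)

0


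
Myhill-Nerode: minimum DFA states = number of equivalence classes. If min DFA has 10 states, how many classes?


Myhill-Nerode theorem:
Number of equivalence classes = number of states in minimal DFA
Minimal DFA states = 10
Therefore equivalence classes = 10

10


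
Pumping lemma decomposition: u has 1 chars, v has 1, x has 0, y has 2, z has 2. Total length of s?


|s| = |u| + |v| + |x| + |y| + |z|
= 1 + 1 + 0 + 2 + 2
= 2 + 0 + 4
= 2 + 4
= 6

6


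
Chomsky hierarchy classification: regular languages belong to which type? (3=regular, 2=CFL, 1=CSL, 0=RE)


Chomsky hierarchy levels:
  Type 3: Regular (DFA/NFA/regex)
  Type 2: Context-free (PDA)
  Type 1: Context-sensitive
  Type 0: Recursively enumerable (TM)
'regular' corresponds to Type 3

3


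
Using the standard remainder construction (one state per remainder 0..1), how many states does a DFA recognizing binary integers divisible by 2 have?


Divisibility by 2 is tracked via the remainder mod 2: 0, 1, ..., 1
The construction assigns one state to each remainder
Number of remainders = 2

2


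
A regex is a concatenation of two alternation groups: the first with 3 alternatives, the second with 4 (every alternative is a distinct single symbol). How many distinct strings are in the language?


First group: 3 alternatives
Second group: 4 alternatives
Concatenation: each choice from group 1 pairs with each from group 2
Total = 3 x 4 = 12

12


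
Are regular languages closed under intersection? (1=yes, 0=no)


Regular languages are closed under:
- Union (DFA product construction)
- Intersection (DFA product construction)
- Complement (swap accept/reject states)
- Concatenation (NFA construction)
- Kleene star (NFA construction)
intersection is in this list
Therefore: closed

1
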